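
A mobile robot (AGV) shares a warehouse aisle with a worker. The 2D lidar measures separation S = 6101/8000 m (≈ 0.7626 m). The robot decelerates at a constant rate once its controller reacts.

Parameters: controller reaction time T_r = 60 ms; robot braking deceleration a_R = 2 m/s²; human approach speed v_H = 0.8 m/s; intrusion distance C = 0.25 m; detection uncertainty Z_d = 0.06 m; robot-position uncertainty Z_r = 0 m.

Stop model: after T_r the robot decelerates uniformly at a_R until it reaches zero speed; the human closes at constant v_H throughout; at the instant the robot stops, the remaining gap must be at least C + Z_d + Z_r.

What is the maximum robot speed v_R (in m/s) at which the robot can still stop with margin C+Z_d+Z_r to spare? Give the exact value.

v_R_max = 13/20 m/s = 0.6500 m/s

quadratic (1/4)·v² + (23/50)·v + (-3237/8000) = 0
  disc = (23/50)² − 4·(1/4)·(-3237/8000) = 24649/40000 ; √disc = 157/200
  v_R = (−(23/50) + 157/200) / (2·(1/4)) = 13/20 m/s
check:
T_s = v_R/a_R = (13/20)/2 = 0.3250 s
robot covers v_R·T_r = 0.6500·0.0600 = 0.0390 m before braking
robot covers 0.6500·0.3250 − ½·2.0000·0.3250² = 0.1056 m while stopping
person approaches 0.8000·(0.0600+0.3250) = 0.3080 m
residual clearance needed = 0.2500+0.0600+0.0000 = 0.3100 m
sum ≈ 0.0390+0.1056+0.3080+0.3100 ≈ 0.7626 m = S ✓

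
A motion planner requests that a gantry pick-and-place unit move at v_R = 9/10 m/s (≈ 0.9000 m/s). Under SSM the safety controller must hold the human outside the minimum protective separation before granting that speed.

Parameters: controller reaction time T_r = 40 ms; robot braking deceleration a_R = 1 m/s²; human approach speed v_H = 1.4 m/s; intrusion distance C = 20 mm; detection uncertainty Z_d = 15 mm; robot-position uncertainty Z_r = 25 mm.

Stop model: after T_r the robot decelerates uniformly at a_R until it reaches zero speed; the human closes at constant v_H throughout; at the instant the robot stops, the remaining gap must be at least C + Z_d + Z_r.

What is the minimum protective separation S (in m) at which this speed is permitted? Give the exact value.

stop time T_s = (9/10)/1 = 0.9000 s
robot in T_r: 0.9000·0.0400 = 0.0360 m
braking distance = 0.9000²/(2·1.0000) = 0.4050 m
human closes 1.4000·0.9400 = 1.3160 m
residual clearance needed = 0.0200+0.0150+0.0250 = 0.0600 m
S_min ≈ 0.0360+0.4050+1.3160+0.0600  ⇒  S_min = 1817/1000 m

S_min = 1817/1000 m = 1.8170 m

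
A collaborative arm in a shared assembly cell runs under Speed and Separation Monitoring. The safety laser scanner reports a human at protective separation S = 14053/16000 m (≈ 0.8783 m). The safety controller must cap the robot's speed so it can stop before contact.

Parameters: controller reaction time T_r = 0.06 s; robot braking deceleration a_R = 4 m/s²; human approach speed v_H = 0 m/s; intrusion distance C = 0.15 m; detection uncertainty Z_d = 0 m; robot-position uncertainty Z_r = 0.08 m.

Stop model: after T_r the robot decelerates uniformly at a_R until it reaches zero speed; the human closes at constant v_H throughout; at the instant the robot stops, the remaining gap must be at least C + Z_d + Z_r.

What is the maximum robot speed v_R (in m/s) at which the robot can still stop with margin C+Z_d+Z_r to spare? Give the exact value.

quadratic (1/8)·v² + (3/50)·v + (-10373/16000) = 0
  disc = (3/50)² − 4·(1/8)·(-10373/16000) = 52441/160000 ; √disc = 229/400
  v_R = (−(3/50) + 229/400) / (2·(1/8)) = 41/20 m/s
check:
braking lasts T_s = (41/20)/4 = 0.5125 s
robot in T_r: 2.0500·0.0600 = 0.1230 m
braking distance = 2.0500²/(2·4.0000) = 0.5253 m
human over T_r+T_s: 0.0000·(0.0600+0.5125) = 0.0000 m
margins: 0.1500+0.0000+0.0800 = 0.2300 m
sum ≈ 0.1230+0.5253+0.0000+0.2300 ≈ 0.8783 m = S ✓

v_R_max = 41/20 m/s = 2.0500 m/s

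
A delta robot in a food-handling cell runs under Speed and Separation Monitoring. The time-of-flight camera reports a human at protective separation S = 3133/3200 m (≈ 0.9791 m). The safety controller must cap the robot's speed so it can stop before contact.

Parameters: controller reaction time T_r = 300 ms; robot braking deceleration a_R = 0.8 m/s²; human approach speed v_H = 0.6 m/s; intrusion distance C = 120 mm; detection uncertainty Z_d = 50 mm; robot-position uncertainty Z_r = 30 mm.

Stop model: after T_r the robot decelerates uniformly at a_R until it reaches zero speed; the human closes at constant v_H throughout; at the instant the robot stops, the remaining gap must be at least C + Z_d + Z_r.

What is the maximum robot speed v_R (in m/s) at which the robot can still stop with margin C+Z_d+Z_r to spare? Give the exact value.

v_R_max = 9/20 m/s = 0.4500 m/s

at the boundary: (5/8)·v² + (21/20)·v + (-1917/3200) = 0
  disc = (21/20)² − 4·(5/8)·(-1917/3200) = 16641/6400 ; √disc = 129/80
  v_R = (−(21/20) + 129/80) / (2·(5/8)) = 9/20 m/s
check:
stop time T_s = (9/20)/(4/5) = 0.5625 s
reaction-phase robot travel = 0.4500·0.3000 = 0.1350 m
braking distance = 0.4500²/(2·0.8000) = 0.1266 m
human over T_r+T_s: 0.6000·(0.3000+0.5625) = 0.5175 m
margins: 0.1200+0.0500+0.0300 = 0.2000 m
sum ≈ 0.1350+0.1266+0.5175+0.2000 ≈ 0.9791 m = S ✓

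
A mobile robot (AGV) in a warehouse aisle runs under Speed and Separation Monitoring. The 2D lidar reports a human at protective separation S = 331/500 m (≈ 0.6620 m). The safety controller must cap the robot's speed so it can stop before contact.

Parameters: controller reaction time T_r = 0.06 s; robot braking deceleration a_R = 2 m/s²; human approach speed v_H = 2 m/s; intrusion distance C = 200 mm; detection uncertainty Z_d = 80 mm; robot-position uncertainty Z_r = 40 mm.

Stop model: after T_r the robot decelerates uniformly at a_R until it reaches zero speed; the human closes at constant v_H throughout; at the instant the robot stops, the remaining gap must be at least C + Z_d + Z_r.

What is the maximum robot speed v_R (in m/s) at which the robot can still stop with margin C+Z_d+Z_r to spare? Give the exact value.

at the boundary: (1/4)·v² + (53/50)·v + (-111/500) = 0
  disc = (53/50)² − 4·(1/4)·(-111/500) = 841/625 ; √disc = 29/25
  v_R = (−(53/50) + 29/25) / (2·(1/4)) = 1/5 m/s
check:
braking lasts T_s = (1/5)/2 = 0.1000 s
robot covers v_R·T_r = 0.2000·0.0600 = 0.0120 m before braking
robot covers 0.2000·0.1000 − ½·2.0000·0.1000² = 0.0100 m while stopping
person approaches 2.0000·(0.0600+0.1000) = 0.3200 m
residual clearance needed = 0.2000+0.0800+0.0400 = 0.3200 m
sum ≈ 0.0120+0.0100+0.3200+0.3200 ≈ 0.6620 m = S ✓

v_R_max = 1/5 m/s = 0.2000 m/s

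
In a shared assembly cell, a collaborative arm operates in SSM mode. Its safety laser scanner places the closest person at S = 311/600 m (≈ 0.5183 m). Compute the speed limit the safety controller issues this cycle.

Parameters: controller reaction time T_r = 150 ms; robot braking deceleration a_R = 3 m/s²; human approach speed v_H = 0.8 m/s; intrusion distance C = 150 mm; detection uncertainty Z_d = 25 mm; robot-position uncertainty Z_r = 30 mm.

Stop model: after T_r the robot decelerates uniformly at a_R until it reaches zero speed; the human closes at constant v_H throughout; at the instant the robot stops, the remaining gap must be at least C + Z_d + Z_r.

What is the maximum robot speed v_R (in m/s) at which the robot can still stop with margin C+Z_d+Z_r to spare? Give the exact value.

v_R_max = 2/5 m/s = 0.4000 m/s

at the boundary: (1/6)·v² + (5/12)·v + (-29/150) = 0
  disc = (5/12)² − 4·(1/6)·(-29/150) = 121/400 ; √disc = 11/20
  v_R = (−(5/12) + 11/20) / (2·(1/6)) = 2/5 m/s
check:
braking lasts T_s = (2/5)/3 = 0.1333 s
reaction-phase robot travel = 0.4000·0.1500 = 0.0600 m
braking distance = 0.4000²/(2·3.0000) = 0.0267 m
person approaches 0.8000·(0.1500+0.1333) = 0.2267 m
residual clearance needed = 0.1500+0.0250+0.0300 = 0.2050 m
sum ≈ 0.0600+0.0267+0.2267+0.2050 ≈ 0.5183 m = S ✓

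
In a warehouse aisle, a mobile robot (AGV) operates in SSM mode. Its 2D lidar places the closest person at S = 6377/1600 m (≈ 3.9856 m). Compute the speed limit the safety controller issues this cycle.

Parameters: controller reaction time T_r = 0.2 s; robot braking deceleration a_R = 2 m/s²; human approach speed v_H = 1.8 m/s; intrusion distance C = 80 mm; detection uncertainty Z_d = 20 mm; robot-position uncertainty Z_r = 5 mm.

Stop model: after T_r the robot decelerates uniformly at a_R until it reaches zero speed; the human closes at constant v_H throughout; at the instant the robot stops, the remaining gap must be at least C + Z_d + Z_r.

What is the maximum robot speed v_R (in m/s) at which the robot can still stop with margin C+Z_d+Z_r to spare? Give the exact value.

at the boundary: (1/4)·v² + (11/10)·v + (-5633/1600) = 0
  disc = (11/10)² − 4·(1/4)·(-5633/1600) = 7569/1600 ; √disc = 87/40
  v_R = (−(11/10) + 87/40) / (2·(1/4)) = 43/20 m/s
check:
stop time T_s = (43/20)/2 = 1.0750 s
reaction-phase robot travel = 2.1500·0.2000 = 0.4300 m
braking distance = 2.1500²/(2·2.0000) = 1.1556 m
human over T_r+T_s: 1.8000·(0.2000+1.0750) = 2.2950 m
C+Z_d+Z_r = 0.0800+0.0200+0.0050 = 0.1050 m
sum ≈ 0.4300+1.1556+2.2950+0.1050 ≈ 3.9856 m = S ✓

v_R_max = 43/20 m/s = 2.1500 m/s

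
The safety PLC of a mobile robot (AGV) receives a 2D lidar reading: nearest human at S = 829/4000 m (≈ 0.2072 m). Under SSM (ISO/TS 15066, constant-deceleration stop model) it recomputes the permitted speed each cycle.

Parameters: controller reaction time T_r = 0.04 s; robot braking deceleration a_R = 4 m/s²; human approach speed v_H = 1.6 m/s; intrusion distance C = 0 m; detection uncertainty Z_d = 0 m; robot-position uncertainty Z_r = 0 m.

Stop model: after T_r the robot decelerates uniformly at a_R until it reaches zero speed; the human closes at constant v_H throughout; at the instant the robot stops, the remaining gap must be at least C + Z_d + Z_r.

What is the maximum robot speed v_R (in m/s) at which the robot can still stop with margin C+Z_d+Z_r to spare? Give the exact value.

v_R_max = 3/10 m/s = 0.3000 m/s

at the boundary: (1/8)·v² + (11/25)·v + (-573/4000) = 0
  disc = (11/25)² − 4·(1/8)·(-573/4000) = 10609/40000 ; √disc = 103/200
  v_R = (−(11/25) + 103/200) / (2·(1/8)) = 3/10 m/s
check:
braking lasts T_s = (3/10)/4 = 0.0750 s
robot in T_r: 0.3000·0.0400 = 0.0120 m
robot covers 0.3000·0.0750 − ½·4.0000·0.0750² = 0.0112 m while stopping
human over T_r+T_s: 1.6000·(0.0400+0.0750) = 0.1840 m
margins: 0.0000+0.0000+0.0000 = 0.0000 m
sum ≈ 0.0120+0.0112+0.1840+0.0000 ≈ 0.2072 m = S ✓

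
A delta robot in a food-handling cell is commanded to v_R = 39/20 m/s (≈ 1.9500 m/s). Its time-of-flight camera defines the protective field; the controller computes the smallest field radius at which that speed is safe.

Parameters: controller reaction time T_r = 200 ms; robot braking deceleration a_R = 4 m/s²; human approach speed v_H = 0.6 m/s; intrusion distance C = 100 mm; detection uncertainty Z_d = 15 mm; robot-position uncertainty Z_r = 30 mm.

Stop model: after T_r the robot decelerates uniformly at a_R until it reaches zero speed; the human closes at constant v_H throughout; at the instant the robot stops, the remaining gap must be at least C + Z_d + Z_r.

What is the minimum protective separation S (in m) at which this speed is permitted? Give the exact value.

S_min = 4553/3200 m = 1.4228 m

T_s = v_R/a_R = (39/20)/4 = 0.4875 s
robot in T_r: 1.9500·0.2000 = 0.3900 m
robot under decel: 1.9500²/(2·4.0000) = 0.4753 m
human closes 0.6000·0.6875 = 0.4125 m
residual clearance needed = 0.1000+0.0150+0.0300 = 0.1450 m
S_min ≈ 0.3900+0.4753+0.4125+0.1450  ⇒  S_min = 4553/3200 m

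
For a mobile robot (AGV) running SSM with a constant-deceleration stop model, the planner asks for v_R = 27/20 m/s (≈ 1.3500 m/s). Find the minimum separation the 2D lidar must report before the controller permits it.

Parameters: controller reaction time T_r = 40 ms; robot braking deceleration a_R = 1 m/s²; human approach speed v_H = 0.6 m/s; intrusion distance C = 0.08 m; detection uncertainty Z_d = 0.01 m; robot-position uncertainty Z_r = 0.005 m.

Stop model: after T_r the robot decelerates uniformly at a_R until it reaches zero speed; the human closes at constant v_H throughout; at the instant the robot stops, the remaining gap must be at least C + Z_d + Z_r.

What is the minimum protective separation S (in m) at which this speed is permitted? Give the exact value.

S_min = 7577/4000 m = 1.8942 m

T_s = v_R/a_R = (27/20)/1 = 1.3500 s
robot covers v_R·T_r = 1.3500·0.0400 = 0.0540 m before braking
robot covers 1.3500·1.3500 − ½·1.0000·1.3500² = 0.9113 m while stopping
human closes 0.6000·1.3900 = 0.8340 m
margins: 0.0800+0.0100+0.0050 = 0.0950 m
S_min ≈ 0.0540+0.9113+0.8340+0.0950  ⇒  S_min = 7577/4000 m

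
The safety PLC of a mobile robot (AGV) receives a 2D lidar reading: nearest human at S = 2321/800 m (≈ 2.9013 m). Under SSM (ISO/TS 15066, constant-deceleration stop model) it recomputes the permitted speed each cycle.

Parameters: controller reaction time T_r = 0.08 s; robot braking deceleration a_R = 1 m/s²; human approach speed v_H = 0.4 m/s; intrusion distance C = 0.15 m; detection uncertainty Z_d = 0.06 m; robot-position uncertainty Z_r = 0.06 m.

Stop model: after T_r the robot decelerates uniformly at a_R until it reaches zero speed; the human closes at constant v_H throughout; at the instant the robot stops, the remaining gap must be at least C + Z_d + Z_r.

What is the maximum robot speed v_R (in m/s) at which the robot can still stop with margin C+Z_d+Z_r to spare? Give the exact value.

v_R_max = 37/20 m/s = 1.8500 m/s

collect terms ⇒ (1/2)·v_R² + (12/25)·v_R + (-10397/4000) = 0
  disc = (12/25)² − 4·(1/2)·(-10397/4000) = 54289/10000 ; √disc = 233/100
  v_R = (−(12/25) + 233/100) / (2·(1/2)) = 37/20 m/s
check:
braking lasts T_s = (37/20)/1 = 1.8500 s
robot covers v_R·T_r = 1.8500·0.0800 = 0.1480 m before braking
braking distance = 1.8500²/(2·1.0000) = 1.7112 m
person approaches 0.4000·(0.0800+1.8500) = 0.7720 m
margins: 0.1500+0.0600+0.0600 = 0.2700 m
sum ≈ 0.1480+1.7112+0.7720+0.2700 ≈ 2.9013 m = S ✓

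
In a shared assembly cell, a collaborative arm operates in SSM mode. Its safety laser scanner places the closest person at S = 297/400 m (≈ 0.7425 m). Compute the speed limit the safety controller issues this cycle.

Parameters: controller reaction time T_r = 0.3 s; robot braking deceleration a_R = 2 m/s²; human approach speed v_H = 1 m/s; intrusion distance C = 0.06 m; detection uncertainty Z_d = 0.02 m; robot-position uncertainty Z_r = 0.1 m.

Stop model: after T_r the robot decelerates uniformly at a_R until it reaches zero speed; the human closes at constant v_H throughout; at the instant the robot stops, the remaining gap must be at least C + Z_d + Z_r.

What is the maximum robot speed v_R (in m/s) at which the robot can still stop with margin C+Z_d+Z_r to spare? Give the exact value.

collect terms ⇒ (1/4)·v_R² + (4/5)·v_R + (-21/80) = 0
  disc = (4/5)² − 4·(1/4)·(-21/80) = 361/400 ; √disc = 19/20
  v_R = (−(4/5) + 19/20) / (2·(1/4)) = 3/10 m/s
check:
braking lasts T_s = (3/10)/2 = 0.1500 s
robot in T_r: 0.3000·0.3000 = 0.0900 m
robot covers 0.3000·0.1500 − ½·2.0000·0.1500² = 0.0225 m while stopping
human over T_r+T_s: 1.0000·(0.3000+0.1500) = 0.4500 m
margins: 0.0600+0.0200+0.1000 = 0.1800 m
sum ≈ 0.0900+0.0225+0.4500+0.1800 ≈ 0.7425 m = S ✓

v_R_max = 3/10 m/s = 0.3000 m/s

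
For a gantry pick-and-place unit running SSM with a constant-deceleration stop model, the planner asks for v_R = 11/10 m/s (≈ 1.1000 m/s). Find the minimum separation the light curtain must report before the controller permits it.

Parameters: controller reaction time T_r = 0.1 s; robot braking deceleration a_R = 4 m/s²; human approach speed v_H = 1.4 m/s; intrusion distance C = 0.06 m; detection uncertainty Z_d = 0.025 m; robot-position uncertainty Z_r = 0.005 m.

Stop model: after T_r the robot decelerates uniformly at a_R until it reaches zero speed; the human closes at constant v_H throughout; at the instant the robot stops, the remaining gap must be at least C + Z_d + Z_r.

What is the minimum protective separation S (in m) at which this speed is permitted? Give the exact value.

S_min = 701/800 m = 0.8762 m

braking lasts T_s = (11/10)/4 = 0.2750 s
robot in T_r: 1.1000·0.1000 = 0.1100 m
robot covers 1.1000·0.2750 − ½·4.0000·0.2750² = 0.1512 m while stopping
person approaches 1.4000·(0.1000+0.2750) = 0.5250 m
C+Z_d+Z_r = 0.0600+0.0250+0.0050 = 0.0900 m
S_min ≈ 0.1100+0.1512+0.5250+0.0900  ⇒  S_min = 701/800 m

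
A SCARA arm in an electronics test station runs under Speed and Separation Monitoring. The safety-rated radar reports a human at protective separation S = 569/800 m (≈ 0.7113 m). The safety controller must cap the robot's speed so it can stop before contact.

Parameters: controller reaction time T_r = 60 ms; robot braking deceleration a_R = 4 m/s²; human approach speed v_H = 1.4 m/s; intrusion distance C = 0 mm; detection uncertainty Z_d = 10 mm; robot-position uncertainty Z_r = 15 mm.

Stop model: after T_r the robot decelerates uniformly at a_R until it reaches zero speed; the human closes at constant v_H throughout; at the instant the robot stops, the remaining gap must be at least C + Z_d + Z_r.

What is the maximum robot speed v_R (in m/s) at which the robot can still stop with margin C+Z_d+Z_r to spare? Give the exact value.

v_R_max = 11/10 m/s = 1.1000 m/s

quadratic (1/8)·v² + (41/100)·v + (-2409/4000) = 0
  disc = (41/100)² − 4·(1/8)·(-2409/4000) = 18769/40000 ; √disc = 137/200
  v_R = (−(41/100) + 137/200) / (2·(1/8)) = 11/10 m/s
check:
stop time T_s = (11/10)/4 = 0.2750 s
robot in T_r: 1.1000·0.0600 = 0.0660 m
robot covers 1.1000·0.2750 − ½·4.0000·0.2750² = 0.1512 m while stopping
human over T_r+T_s: 1.4000·(0.0600+0.2750) = 0.4690 m
margins: 0.0000+0.0100+0.0150 = 0.0250 m
sum ≈ 0.0660+0.1512+0.4690+0.0250 ≈ 0.7113 m = S ✓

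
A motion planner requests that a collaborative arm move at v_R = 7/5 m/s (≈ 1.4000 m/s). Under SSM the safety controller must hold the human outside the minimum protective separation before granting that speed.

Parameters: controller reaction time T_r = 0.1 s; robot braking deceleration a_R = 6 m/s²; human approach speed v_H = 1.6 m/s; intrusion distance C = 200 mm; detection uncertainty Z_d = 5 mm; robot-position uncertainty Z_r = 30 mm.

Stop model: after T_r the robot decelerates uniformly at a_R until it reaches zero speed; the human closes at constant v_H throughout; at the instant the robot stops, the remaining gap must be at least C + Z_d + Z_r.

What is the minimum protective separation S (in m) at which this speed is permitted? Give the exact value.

S_min = 643/600 m = 1.0717 m

T_s = v_R/a_R = (7/5)/6 = 0.2333 s
robot covers v_R·T_r = 1.4000·0.1000 = 0.1400 m before braking
robot covers 1.4000·0.2333 − ½·6.0000·0.2333² = 0.1633 m while stopping
human closes 1.6000·0.3333 = 0.5333 m
residual clearance needed = 0.2000+0.0050+0.0300 = 0.2350 m
S_min ≈ 0.1400+0.1633+0.5333+0.2350  ⇒  S_min = 643/600 m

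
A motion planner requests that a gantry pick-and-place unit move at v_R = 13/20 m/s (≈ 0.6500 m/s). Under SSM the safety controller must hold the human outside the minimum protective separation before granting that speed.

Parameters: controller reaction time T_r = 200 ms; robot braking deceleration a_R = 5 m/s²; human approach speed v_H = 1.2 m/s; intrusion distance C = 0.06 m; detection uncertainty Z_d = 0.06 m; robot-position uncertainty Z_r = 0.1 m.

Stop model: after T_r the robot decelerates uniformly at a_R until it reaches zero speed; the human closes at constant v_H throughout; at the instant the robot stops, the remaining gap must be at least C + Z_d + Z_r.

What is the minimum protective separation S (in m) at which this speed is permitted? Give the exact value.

stop time T_s = (13/20)/5 = 0.1300 s
robot covers v_R·T_r = 0.6500·0.2000 = 0.1300 m before braking
braking distance = 0.6500²/(2·5.0000) = 0.0423 m
human over T_r+T_s: 1.2000·(0.2000+0.1300) = 0.3960 m
C+Z_d+Z_r = 0.0600+0.0600+0.1000 = 0.2200 m
S_min ≈ 0.1300+0.0423+0.3960+0.2200  ⇒  S_min = 3153/4000 m

S_min = 3153/4000 m = 0.7883 m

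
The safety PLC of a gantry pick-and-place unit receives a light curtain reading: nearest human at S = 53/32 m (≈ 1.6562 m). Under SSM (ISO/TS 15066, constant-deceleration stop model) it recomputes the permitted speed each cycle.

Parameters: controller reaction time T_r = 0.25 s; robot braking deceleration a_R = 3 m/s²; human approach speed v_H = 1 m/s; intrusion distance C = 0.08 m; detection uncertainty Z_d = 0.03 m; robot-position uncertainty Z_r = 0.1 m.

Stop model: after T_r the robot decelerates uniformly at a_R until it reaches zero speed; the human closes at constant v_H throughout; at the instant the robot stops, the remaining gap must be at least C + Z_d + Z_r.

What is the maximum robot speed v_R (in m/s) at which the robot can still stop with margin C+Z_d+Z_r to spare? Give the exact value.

collect terms ⇒ (1/6)·v_R² + (7/12)·v_R + (-957/800) = 0
  disc = (7/12)² − 4·(1/6)·(-957/800) = 256/225 ; √disc = 16/15
  v_R = (−(7/12) + 16/15) / (2·(1/6)) = 29/20 m/s
check:
braking lasts T_s = (29/20)/3 = 0.4833 s
robot in T_r: 1.4500·0.2500 = 0.3625 m
robot covers 1.4500·0.4833 − ½·3.0000·0.4833² = 0.3504 m while stopping
human over T_r+T_s: 1.0000·(0.2500+0.4833) = 0.7333 m
margins: 0.0800+0.0300+0.1000 = 0.2100 m
sum ≈ 0.3625+0.3504+0.7333+0.2100 ≈ 1.6562 m = S ✓

v_R_max = 29/20 m/s = 1.4500 m/s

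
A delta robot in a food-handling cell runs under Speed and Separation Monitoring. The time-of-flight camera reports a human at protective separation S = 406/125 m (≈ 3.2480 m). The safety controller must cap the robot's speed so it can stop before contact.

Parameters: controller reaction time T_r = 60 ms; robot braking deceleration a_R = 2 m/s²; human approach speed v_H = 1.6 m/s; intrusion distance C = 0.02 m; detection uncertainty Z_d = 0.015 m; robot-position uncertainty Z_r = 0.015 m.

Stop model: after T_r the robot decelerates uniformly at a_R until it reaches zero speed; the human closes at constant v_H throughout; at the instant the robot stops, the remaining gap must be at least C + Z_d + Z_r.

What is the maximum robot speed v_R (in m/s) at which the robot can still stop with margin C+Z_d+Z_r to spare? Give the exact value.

v_R_max = 11/5 m/s = 2.2000 m/s

quadratic (1/4)·v² + (43/50)·v + (-1551/500) = 0
  disc = (43/50)² − 4·(1/4)·(-1551/500) = 2401/625 ; √disc = 49/25
  v_R = (−(43/50) + 49/25) / (2·(1/4)) = 11/5 m/s
check:
stop time T_s = (11/5)/2 = 1.1000 s
robot in T_r: 2.2000·0.0600 = 0.1320 m
braking distance = 2.2000²/(2·2.0000) = 1.2100 m
person approaches 1.6000·(0.0600+1.1000) = 1.8560 m
C+Z_d+Z_r = 0.0200+0.0150+0.0150 = 0.0500 m
sum ≈ 0.1320+1.2100+1.8560+0.0500 ≈ 3.2480 m = S ✓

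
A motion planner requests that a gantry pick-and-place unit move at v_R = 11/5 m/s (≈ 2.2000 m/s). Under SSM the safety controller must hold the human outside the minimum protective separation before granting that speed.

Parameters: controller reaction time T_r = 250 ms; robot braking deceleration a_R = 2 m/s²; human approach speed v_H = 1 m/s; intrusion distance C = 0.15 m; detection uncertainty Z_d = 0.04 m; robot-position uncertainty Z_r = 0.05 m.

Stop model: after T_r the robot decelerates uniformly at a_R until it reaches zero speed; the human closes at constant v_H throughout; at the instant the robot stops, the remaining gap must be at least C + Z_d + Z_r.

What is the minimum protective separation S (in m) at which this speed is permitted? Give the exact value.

S_min = 67/20 m = 3.3500 m

T_s = v_R/a_R = (11/5)/2 = 1.1000 s
reaction-phase robot travel = 2.2000·0.2500 = 0.5500 m
robot under decel: 2.2000²/(2·2.0000) = 1.2100 m
person approaches 1.0000·(0.2500+1.1000) = 1.3500 m
margins: 0.1500+0.0400+0.0500 = 0.2400 m
S_min ≈ 0.5500+1.2100+1.3500+0.2400  ⇒  S_min = 67/20 m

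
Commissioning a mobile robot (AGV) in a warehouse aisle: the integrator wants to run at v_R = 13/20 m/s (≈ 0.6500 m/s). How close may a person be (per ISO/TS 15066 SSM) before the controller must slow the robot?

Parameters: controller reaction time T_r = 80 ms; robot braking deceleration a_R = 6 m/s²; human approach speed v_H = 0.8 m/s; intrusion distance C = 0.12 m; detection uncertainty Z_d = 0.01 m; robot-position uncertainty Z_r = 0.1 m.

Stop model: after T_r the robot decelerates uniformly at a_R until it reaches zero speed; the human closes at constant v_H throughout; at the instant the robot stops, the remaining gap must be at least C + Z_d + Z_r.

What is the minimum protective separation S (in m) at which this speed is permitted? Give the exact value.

stop time T_s = (13/20)/6 = 0.1083 s
robot in T_r: 0.6500·0.0800 = 0.0520 m
braking distance = 0.6500²/(2·6.0000) = 0.0352 m
human closes 0.8000·0.1883 = 0.1507 m
C+Z_d+Z_r = 0.1200+0.0100+0.1000 = 0.2300 m
S_min ≈ 0.0520+0.0352+0.1507+0.2300  ⇒  S_min = 3743/8000 m

S_min = 3743/8000 m = 0.4679 m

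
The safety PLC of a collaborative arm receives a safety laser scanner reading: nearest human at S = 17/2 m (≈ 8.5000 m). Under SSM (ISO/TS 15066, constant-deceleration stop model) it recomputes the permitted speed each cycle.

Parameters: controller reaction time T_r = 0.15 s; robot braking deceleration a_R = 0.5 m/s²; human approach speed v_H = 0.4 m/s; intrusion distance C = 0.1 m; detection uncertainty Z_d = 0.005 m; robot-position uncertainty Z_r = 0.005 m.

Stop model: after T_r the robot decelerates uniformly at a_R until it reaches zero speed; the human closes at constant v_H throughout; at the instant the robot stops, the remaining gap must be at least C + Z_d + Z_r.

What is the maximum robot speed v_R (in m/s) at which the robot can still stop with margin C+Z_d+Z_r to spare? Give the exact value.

v_R_max = 49/20 m/s = 2.4500 m/s

quadratic (1)·v² + (19/20)·v + (-833/100) = 0
  disc = (19/20)² − 4·(1)·(-833/100) = 13689/400 ; √disc = 117/20
  v_R = (−(19/20) + 117/20) / (2·(1)) = 49/20 m/s
check:
braking lasts T_s = (49/20)/(1/2) = 4.9000 s
robot covers v_R·T_r = 2.4500·0.1500 = 0.3675 m before braking
robot covers 2.4500·4.9000 − ½·0.5000·4.9000² = 6.0025 m while stopping
human closes 0.4000·5.0500 = 2.0200 m
residual clearance needed = 0.1000+0.0050+0.0050 = 0.1100 m
sum ≈ 0.3675+6.0025+2.0200+0.1100 ≈ 8.5000 m = S ✓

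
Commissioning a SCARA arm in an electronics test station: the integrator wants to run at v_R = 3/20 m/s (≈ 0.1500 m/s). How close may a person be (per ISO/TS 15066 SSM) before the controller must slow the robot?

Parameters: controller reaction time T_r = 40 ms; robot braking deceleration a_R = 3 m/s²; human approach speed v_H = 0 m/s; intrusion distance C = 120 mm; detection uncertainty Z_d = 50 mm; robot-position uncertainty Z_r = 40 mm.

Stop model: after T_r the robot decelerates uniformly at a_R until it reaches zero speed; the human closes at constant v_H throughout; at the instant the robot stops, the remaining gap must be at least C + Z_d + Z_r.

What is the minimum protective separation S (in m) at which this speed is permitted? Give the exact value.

S_min = 879/4000 m = 0.2198 m

T_s = v_R/a_R = (3/20)/3 = 0.0500 s
robot covers v_R·T_r = 0.1500·0.0400 = 0.0060 m before braking
robot covers 0.1500·0.0500 − ½·3.0000·0.0500² = 0.0037 m while stopping
human closes 0.0000·0.0900 = 0.0000 m
residual clearance needed = 0.1200+0.0500+0.0400 = 0.2100 m
S_min ≈ 0.0060+0.0037+0.0000+0.2100  ⇒  S_min = 879/4000 m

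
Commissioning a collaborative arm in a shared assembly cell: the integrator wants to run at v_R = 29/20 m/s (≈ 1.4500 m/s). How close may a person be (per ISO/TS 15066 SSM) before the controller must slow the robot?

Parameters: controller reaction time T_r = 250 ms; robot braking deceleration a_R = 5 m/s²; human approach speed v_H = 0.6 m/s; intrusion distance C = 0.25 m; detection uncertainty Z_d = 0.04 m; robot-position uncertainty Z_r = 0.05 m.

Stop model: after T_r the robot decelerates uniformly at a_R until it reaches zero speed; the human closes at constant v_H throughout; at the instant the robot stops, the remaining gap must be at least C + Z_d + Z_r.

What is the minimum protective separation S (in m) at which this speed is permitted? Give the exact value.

S_min = 4947/4000 m = 1.2368 m

T_s = v_R/a_R = (29/20)/5 = 0.2900 s
reaction-phase robot travel = 1.4500·0.2500 = 0.3625 m
braking distance = 1.4500²/(2·5.0000) = 0.2102 m
person approaches 0.6000·(0.2500+0.2900) = 0.3240 m
residual clearance needed = 0.2500+0.0400+0.0500 = 0.3400 m
S_min ≈ 0.3625+0.2102+0.3240+0.3400  ⇒  S_min = 4947/4000 m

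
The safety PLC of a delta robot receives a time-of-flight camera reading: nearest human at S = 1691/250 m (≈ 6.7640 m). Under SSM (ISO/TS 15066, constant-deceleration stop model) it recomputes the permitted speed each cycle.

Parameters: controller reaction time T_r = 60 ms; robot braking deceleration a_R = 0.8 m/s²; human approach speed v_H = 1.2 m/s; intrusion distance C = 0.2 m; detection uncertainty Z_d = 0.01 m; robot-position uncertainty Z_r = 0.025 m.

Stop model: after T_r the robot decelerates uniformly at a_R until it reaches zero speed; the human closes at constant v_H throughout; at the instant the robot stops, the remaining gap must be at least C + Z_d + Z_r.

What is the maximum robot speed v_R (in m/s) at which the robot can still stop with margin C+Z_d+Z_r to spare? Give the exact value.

quadratic (5/8)·v² + (39/25)·v + (-6457/1000) = 0
  disc = (39/25)² − 4·(5/8)·(-6457/1000) = 185761/10000 ; √disc = 431/100
  v_R = (−(39/25) + 431/100) / (2·(5/8)) = 11/5 m/s
check:
stop time T_s = (11/5)/(4/5) = 2.7500 s
robot in T_r: 2.2000·0.0600 = 0.1320 m
robot under decel: 2.2000²/(2·0.8000) = 3.0250 m
human over T_r+T_s: 1.2000·(0.0600+2.7500) = 3.3720 m
C+Z_d+Z_r = 0.2000+0.0100+0.0250 = 0.2350 m
sum ≈ 0.1320+3.0250+3.3720+0.2350 ≈ 6.7640 m = S ✓

v_R_max = 11/5 m/s = 2.2000 m/s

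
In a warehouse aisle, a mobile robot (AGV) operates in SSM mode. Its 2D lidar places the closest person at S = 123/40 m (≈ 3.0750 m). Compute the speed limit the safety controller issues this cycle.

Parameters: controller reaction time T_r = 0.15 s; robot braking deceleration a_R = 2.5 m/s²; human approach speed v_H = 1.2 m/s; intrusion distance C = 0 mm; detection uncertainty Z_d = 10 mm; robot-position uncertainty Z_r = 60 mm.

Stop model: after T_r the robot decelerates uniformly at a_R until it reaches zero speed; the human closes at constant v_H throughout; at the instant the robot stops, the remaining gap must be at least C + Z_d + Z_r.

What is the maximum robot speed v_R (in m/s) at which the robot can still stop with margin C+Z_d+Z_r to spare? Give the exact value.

at the boundary: (1/5)·v² + (63/100)·v + (-113/40) = 0
  disc = (63/100)² − 4·(1/5)·(-113/40) = 26569/10000 ; √disc = 163/100
  v_R = (−(63/100) + 163/100) / (2·(1/5)) = 5/2 m/s
check:
stop time T_s = (5/2)/(5/2) = 1.0000 s
robot covers v_R·T_r = 2.5000·0.1500 = 0.3750 m before braking
braking distance = 2.5000²/(2·2.5000) = 1.2500 m
human closes 1.2000·1.1500 = 1.3800 m
C+Z_d+Z_r = 0.0000+0.0100+0.0600 = 0.0700 m
sum ≈ 0.3750+1.2500+1.3800+0.0700 ≈ 3.0750 m = S ✓

v_R_max = 5/2 m/s = 2.5000 m/s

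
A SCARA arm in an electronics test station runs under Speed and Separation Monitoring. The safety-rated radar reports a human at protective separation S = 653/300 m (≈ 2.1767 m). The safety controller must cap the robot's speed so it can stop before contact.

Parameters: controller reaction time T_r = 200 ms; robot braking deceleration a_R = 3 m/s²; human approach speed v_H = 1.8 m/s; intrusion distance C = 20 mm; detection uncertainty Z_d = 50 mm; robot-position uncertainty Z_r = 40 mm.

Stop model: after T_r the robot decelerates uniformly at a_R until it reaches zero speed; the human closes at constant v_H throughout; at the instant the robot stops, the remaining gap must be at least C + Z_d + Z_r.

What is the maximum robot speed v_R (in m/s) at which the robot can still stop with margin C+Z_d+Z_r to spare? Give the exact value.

quadratic (1/6)·v² + (4/5)·v + (-128/75) = 0
  disc = (4/5)² − 4·(1/6)·(-128/75) = 16/9 ; √disc = 4/3
  v_R = (−(4/5) + 4/3) / (2·(1/6)) = 8/5 m/s
check:
braking lasts T_s = (8/5)/3 = 0.5333 s
robot in T_r: 1.6000·0.2000 = 0.3200 m
braking distance = 1.6000²/(2·3.0000) = 0.4267 m
human over T_r+T_s: 1.8000·(0.2000+0.5333) = 1.3200 m
C+Z_d+Z_r = 0.0200+0.0500+0.0400 = 0.1100 m
sum ≈ 0.3200+0.4267+1.3200+0.1100 ≈ 2.1767 m = S ✓

v_R_max = 8/5 m/s = 1.6000 m/s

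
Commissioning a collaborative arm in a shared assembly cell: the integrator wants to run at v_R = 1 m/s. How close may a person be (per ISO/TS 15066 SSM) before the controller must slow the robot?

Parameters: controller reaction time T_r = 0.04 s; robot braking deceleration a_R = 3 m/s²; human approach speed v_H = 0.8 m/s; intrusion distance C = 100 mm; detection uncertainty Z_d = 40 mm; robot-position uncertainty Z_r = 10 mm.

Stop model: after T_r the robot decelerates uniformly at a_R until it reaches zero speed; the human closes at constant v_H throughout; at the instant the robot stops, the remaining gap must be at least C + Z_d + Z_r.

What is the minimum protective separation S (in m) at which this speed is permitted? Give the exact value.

S_min = 983/1500 m = 0.6553 m

braking lasts T_s = 1/3 = 0.3333 s
robot in T_r: 1.0000·0.0400 = 0.0400 m
robot covers 1.0000·0.3333 − ½·3.0000·0.3333² = 0.1667 m while stopping
human over T_r+T_s: 0.8000·(0.0400+0.3333) = 0.2987 m
residual clearance needed = 0.1000+0.0400+0.0100 = 0.1500 m
S_min ≈ 0.0400+0.1667+0.2987+0.1500  ⇒  S_min = 983/1500 m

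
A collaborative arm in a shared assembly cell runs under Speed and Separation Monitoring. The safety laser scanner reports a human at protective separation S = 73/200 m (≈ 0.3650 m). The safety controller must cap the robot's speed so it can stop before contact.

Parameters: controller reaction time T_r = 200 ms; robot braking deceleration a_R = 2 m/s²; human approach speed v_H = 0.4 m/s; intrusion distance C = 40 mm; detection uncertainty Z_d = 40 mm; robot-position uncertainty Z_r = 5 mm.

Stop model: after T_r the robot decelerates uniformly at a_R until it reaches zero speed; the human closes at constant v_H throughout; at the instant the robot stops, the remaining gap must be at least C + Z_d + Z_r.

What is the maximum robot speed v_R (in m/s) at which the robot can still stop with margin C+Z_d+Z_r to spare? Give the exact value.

collect terms ⇒ (1/4)·v_R² + (2/5)·v_R + (-1/5) = 0
  disc = (2/5)² − 4·(1/4)·(-1/5) = 9/25 ; √disc = 3/5
  v_R = (−(2/5) + 3/5) / (2·(1/4)) = 2/5 m/s
check:
braking lasts T_s = (2/5)/2 = 0.2000 s
robot in T_r: 0.4000·0.2000 = 0.0800 m
robot under decel: 0.4000²/(2·2.0000) = 0.0400 m
person approaches 0.4000·(0.2000+0.2000) = 0.1600 m
margins: 0.0400+0.0400+0.0050 = 0.0850 m
sum ≈ 0.0800+0.0400+0.1600+0.0850 ≈ 0.3650 m = S ✓

v_R_max = 2/5 m/s = 0.4000 m/s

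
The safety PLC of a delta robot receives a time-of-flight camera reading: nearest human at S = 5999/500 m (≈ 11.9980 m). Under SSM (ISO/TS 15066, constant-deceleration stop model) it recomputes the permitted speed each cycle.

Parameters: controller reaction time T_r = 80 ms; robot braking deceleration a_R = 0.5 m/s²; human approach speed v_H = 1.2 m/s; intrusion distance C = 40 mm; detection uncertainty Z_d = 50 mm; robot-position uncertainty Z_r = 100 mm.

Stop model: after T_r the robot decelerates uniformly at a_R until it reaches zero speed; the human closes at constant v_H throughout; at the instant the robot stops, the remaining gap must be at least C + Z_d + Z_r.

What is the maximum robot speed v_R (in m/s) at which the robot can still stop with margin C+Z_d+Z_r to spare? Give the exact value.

quadratic (1)·v² + (62/25)·v + (-1464/125) = 0
  disc = (62/25)² − 4·(1)·(-1464/125) = 33124/625 ; √disc = 182/25
  v_R = (−(62/25) + 182/25) / (2·(1)) = 12/5 m/s
check:
T_s = v_R/a_R = (12/5)/(1/2) = 4.8000 s
robot in T_r: 2.4000·0.0800 = 0.1920 m
robot under decel: 2.4000²/(2·0.5000) = 5.7600 m
person approaches 1.2000·(0.0800+4.8000) = 5.8560 m
residual clearance needed = 0.0400+0.0500+0.1000 = 0.1900 m
sum ≈ 0.1920+5.7600+5.8560+0.1900 ≈ 11.9980 m = S ✓

v_R_max = 12/5 m/s = 2.4000 m/s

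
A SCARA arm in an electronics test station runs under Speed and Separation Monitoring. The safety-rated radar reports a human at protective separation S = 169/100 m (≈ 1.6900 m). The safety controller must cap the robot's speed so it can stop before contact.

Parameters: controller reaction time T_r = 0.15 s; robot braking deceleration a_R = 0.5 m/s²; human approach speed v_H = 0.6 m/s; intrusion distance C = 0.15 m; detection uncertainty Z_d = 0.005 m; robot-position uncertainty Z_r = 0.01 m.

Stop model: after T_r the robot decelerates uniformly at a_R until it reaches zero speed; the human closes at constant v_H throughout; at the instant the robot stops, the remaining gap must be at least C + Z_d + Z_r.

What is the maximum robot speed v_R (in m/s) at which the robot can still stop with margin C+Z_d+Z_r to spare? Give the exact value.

v_R_max = 7/10 m/s = 0.7000 m/s

collect terms ⇒ (1)·v_R² + (27/20)·v_R + (-287/200) = 0
  disc = (27/20)² − 4·(1)·(-287/200) = 121/16 ; √disc = 11/4
  v_R = (−(27/20) + 11/4) / (2·(1)) = 7/10 m/s
check:
braking lasts T_s = (7/10)/(1/2) = 1.4000 s
robot covers v_R·T_r = 0.7000·0.1500 = 0.1050 m before braking
robot under decel: 0.7000²/(2·0.5000) = 0.4900 m
human over T_r+T_s: 0.6000·(0.1500+1.4000) = 0.9300 m
C+Z_d+Z_r = 0.1500+0.0050+0.0100 = 0.1650 m
sum ≈ 0.1050+0.4900+0.9300+0.1650 ≈ 1.6900 m = S ✓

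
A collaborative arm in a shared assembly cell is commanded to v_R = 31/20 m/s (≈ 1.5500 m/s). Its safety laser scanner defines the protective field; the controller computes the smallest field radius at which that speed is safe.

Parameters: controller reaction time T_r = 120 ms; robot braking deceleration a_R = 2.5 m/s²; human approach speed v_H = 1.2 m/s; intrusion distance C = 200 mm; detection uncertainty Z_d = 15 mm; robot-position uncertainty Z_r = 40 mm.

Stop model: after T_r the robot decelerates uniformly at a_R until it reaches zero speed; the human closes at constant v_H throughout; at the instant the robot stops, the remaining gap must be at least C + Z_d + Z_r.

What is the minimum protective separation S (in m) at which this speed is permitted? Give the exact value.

braking lasts T_s = (31/20)/(5/2) = 0.6200 s
robot covers v_R·T_r = 1.5500·0.1200 = 0.1860 m before braking
braking distance = 1.5500²/(2·2.5000) = 0.4805 m
human over T_r+T_s: 1.2000·(0.1200+0.6200) = 0.8880 m
margins: 0.2000+0.0150+0.0400 = 0.2550 m
S_min ≈ 0.1860+0.4805+0.8880+0.2550  ⇒  S_min = 3619/2000 m

S_min = 3619/2000 m = 1.8095 m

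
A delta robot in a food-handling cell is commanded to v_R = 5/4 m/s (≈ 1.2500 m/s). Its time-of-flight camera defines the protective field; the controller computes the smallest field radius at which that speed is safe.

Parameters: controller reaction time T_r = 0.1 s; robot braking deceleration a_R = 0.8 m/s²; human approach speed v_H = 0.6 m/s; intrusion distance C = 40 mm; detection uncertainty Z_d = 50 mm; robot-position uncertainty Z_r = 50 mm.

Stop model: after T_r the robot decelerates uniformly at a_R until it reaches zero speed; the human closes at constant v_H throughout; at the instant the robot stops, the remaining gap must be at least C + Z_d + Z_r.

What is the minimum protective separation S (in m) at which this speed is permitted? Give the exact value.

T_s = v_R/a_R = (5/4)/(4/5) = 1.5625 s
reaction-phase robot travel = 1.2500·0.1000 = 0.1250 m
robot under decel: 1.2500²/(2·0.8000) = 0.9766 m
human over T_r+T_s: 0.6000·(0.1000+1.5625) = 0.9975 m
C+Z_d+Z_r = 0.0400+0.0500+0.0500 = 0.1400 m
S_min ≈ 0.1250+0.9766+0.9975+0.1400  ⇒  S_min = 1433/640 m

S_min = 1433/640 m = 2.2391 m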